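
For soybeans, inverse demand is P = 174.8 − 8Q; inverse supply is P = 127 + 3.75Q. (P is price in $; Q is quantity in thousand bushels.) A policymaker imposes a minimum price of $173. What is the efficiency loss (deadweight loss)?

Competitive equilibrium: 174.8 − 8Q = 127 + 3.75Q → Q* = 4.0681, P* = 142.2553.
At the floor P = 173, quantity demanded = (174.8 − 173)/8 = 0.225.
Sellers' marginal cost at Q' = 0.225: 127 + 3.75·0.225 = 127.8438.
ΔQ = 4.0681 − 0.225 = 3.8431; wedge = 173 − 127.8438 = 45.1562.
Deadweight loss = ½ × 3.8431 × 45.1562 = $86.77 thousand.

$86.77 thousand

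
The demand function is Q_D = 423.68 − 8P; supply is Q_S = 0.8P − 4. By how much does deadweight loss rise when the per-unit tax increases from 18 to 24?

91.64

In inverse form: demand P = 52.96 − 0.125Q, supply P = 5 + 1.25Q.
Competitive equilibrium: 52.96 − 0.125Q = 5 + 1.25Q → Q* = 34.88, P* = 48.6.
For a per-unit tax t: ΔQ = t/1.375, so DWL = ½·t·(t/1.375) = t²/2.75.
At t = 18: DWL = 117.818. At t = 24: DWL = 209.455.
Increase = 209.455 − 117.818 = 91.64.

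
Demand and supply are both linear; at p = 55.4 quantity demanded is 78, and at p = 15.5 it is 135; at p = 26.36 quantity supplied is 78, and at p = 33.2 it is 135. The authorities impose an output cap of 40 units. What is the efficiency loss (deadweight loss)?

2209.78

Demand slope = (15.5 − 55.4)/(135 − 78) = −0.7, so p = 110 − 0.7q.
Supply slope = (33.2 − 26.36)/(135 − 78) = 0.12, so p = 17 + 0.12q.
Competitive equilibrium: 110 − 0.7q = 17 + 0.12q → q* = 113.4146, p* = 30.6098.
At q = 40: demand price = 110 − 0.7·40 = 82; supply price = 17 + 0.12·40 = 21.8.
Δq = 113.4146 − 40 = 73.4146; wedge = 82 − 21.8 = 60.2.
DWL = ½ × 73.4146 × 60.2 = 2209.78.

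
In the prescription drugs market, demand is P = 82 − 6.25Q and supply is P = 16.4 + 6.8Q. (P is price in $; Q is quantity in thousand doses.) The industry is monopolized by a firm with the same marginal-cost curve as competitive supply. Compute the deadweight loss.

$17.29 thousand

Competitive equilibrium: 82 − 6.25Q = 16.4 + 6.8Q → Q* = 5.0268, P* = 50.5824.
Marginal revenue: MR = 82 − 12.5Q. Set MR = MC: 82 − 12.5Q = 16.4 + 6.8Q → Q_m = 3.399.
Price P_m = 82 − 6.25·3.399 = 60.7563; MC(Q_m) = 16.4 + 6.8·3.399 = 39.5132.
Competitive Q* = 5.0268, so ΔQ = 1.6278; wedge = 60.7563 − 39.5132 = 21.2431.
DWL = ½ × 1.6278 × 21.2431 = $17.29 thousand.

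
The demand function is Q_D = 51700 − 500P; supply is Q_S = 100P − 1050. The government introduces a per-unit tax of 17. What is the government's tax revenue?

In inverse form: demand P = 103.4 − 0.002Q, supply P = 10.5 + 0.01Q.
Competitive equilibrium: 103.4 − 0.002Q = 10.5 + 0.01Q → Q* = 7741.6667, P* = 87.9167.
With the tax, the buyer price exceeds the seller price by 17: (103.4 − 0.002Q) − (10.5 + 0.01Q) = 17 → Q' = 6325.
Tax revenue = 17 × 6325 = 107525.

107525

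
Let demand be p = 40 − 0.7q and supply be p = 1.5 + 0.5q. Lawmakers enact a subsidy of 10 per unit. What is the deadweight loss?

Competitive equilibrium: 40 − 0.7q = 1.5 + 0.5q → q* = 32.0833, p* = 17.5417.
The subsidy lowers effective supply by 10: p = 0.5q − 8.5.
New quantity: 40 − 0.7q = 0.5q − 8.5 → q' = 40.4167.
Overproduction Δq = 40.4167 − 32.0833 = 8.3334; wedge = subsidy = 10.
Welfare loss = ½ × 8.3334 × 10 = 41.67.

41.67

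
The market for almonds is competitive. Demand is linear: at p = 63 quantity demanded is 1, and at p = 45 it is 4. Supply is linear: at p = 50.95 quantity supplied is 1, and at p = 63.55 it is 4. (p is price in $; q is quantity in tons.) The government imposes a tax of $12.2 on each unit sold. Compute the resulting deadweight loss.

Demand slope = (45 − 63)/(4 − 1) = −6, so p = 69 − 6q.
Supply slope = (63.55 − 50.95)/(4 − 1) = 4.2, so p = 46.75 + 4.2q.
Competitive equilibrium: 69 − 6q = 46.75 + 4.2q → q* = 2.1814, p* = 55.9118.
With the tax, the buyer price exceeds the seller price by 12.2: (69 − 6q) − (46.75 + 4.2q) = 12.2 → q' = 0.9853.
Δq = 2.1814 − 0.9853 = 1.1961; the wedge equals the tax, 12.2.
DWL = ½ × 1.1961 × 12.2 = $7.30.

$7.30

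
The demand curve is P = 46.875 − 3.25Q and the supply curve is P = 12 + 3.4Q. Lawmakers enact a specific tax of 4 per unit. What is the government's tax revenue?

Competitive equilibrium: 46.875 − 3.25Q = 12 + 3.4Q → Q* = 5.2444, P* = 29.8308.
With the tax, the buyer price exceeds the seller price by 4: (46.875 − 3.25Q) − (12 + 3.4Q) = 4 → Q' = 4.6429.
Tax revenue = 4 × 4.6429 = 18.57.

18.57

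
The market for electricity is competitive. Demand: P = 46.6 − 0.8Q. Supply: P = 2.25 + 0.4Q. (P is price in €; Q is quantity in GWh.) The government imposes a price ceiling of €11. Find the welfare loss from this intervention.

Competitive equilibrium: 46.6 − 0.8Q = 2.25 + 0.4Q → Q* = 36.9583, P* = 17.0333.
At the ceiling P = 11, quantity supplied = (11 − 2.25)/0.4 = 21.875.
Willingness to pay at Q' = 21.875: 46.6 − 0.8·21.875 = 29.1.
ΔQ = 36.9583 − 21.875 = 15.0833; wedge = 29.1 − 11 = 18.1.
The triangle = ½ × 15.0833 × 18.1 = €136.50.

€136.50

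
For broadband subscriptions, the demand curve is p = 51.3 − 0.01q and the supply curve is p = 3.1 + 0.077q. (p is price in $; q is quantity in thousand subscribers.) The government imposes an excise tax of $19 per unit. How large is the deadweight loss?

Competitive equilibrium: 51.3 − 0.01q = 3.1 + 0.077q → q* = 554.023, p* = 45.7598.
With the tax, the buyer price exceeds the seller price by 19: (51.3 − 0.01q) − (3.1 + 0.077q) = 19 → q' = 335.6322.
Δq = 554.023 − 335.6322 = 218.3908; the wedge equals the tax, 19.
Welfare loss = ½ × 218.3908 × 19 = $2074.71 thousand.

$2074.71 thousand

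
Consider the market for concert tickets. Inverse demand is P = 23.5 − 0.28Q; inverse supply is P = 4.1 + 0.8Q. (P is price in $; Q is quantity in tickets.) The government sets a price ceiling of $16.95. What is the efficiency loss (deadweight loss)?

$1.95

Competitive equilibrium: 23.5 − 0.28Q = 4.1 + 0.8Q → Q* = 17.963, P* = 18.4704.
At the ceiling P = 16.95, quantity supplied = (16.95 − 4.1)/0.8 = 16.0625.
Willingness to pay at Q' = 16.0625: 23.5 − 0.28·16.0625 = 19.0025.
ΔQ = 17.963 − 16.0625 = 1.9005; wedge = 19.0025 − 16.95 = 2.0525.
DWL = ½ × 1.9005 × 2.0525 = $1.95.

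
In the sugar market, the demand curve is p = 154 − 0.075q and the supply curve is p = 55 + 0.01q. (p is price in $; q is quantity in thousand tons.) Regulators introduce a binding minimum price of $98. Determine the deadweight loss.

Competitive equilibrium: 154 − 0.075q = 55 + 0.01q → q* = 1164.7059, p* = 66.6471.
At the floor p = 98, quantity demanded = (154 − 98)/0.075 = 746.6667.
Sellers' marginal cost at q' = 746.6667: 55 + 0.01·746.6667 = 62.4667.
Δq = 1164.7059 − 746.6667 = 418.0392; wedge = 98 − 62.4667 = 35.5333.
DWL = ½ × 418.0392 × 35.5333 = $7427.16 thousand.

$7427.16 thousand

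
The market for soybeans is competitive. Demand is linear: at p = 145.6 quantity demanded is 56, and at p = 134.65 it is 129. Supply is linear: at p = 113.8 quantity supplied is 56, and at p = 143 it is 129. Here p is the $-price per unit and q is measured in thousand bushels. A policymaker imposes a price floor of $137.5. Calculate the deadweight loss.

Demand slope = (134.65 − 145.6)/(129 − 56) = −0.15, so p = 154 − 0.15q.
Supply slope = (143 − 113.8)/(129 − 56) = 0.4, so p = 91.4 + 0.4q.
Competitive equilibrium: 154 − 0.15q = 91.4 + 0.4q → q* = 113.8182, p* = 136.9273.
At the floor p = 137.5, quantity demanded = (154 − 137.5)/0.15 = 110.
Sellers' marginal cost at q' = 110: 91.4 + 0.4·110 = 135.4.
Δq = 113.8182 − 110 = 3.8182; wedge = 137.5 − 135.4 = 2.1.
Deadweight loss = ½ × 3.8182 × 2.1 = $4.01 thousand.

$4.01 thousand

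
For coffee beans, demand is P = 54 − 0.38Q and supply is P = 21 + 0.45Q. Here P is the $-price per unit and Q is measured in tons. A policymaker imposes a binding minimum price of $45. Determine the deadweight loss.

Competitive equilibrium: 54 − 0.38Q = 21 + 0.45Q → Q* = 39.759, P* = 38.8916.
At the floor P = 45, quantity demanded = (54 − 45)/0.38 = 23.6842.
Sellers' marginal cost at Q' = 23.6842: 21 + 0.45·23.6842 = 31.6579.
ΔQ = 39.759 − 23.6842 = 16.0748; wedge = 45 − 31.6579 = 13.3421.
Deadweight loss = ½ × 16.0748 × 13.3421 = $107.24.

$107.24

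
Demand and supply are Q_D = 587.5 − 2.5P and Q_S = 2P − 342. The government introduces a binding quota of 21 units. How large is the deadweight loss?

1130.01

In inverse form: demand P = 235 − 0.4Q, supply P = 171 + 0.5Q.
Competitive equilibrium: 235 − 0.4Q = 171 + 0.5Q → Q* = 71.1111, P* = 206.5556.
At Q = 21: demand price = 235 − 0.4·21 = 226.6; supply price = 171 + 0.5·21 = 181.5.
ΔQ = 71.1111 − 21 = 50.1111; wedge = 226.6 − 181.5 = 45.1.
The triangle = ½ × 50.1111 × 45.1 = 1130.01.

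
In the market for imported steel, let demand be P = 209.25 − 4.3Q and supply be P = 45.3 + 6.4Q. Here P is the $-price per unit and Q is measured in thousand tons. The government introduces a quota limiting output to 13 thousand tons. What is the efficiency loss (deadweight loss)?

Competitive equilibrium: 209.25 − 4.3Q = 45.3 + 6.4Q → Q* = 15.3224, P* = 143.3636.
At Q = 13: demand price = 209.25 − 4.3·13 = 153.35; supply price = 45.3 + 6.4·13 = 128.5.
ΔQ = 15.3224 − 13 = 2.3224; wedge = 153.35 − 128.5 = 24.85.
Deadweight loss = ½ × 2.3224 × 24.85 = $28.86 thousand.

$28.86 thousand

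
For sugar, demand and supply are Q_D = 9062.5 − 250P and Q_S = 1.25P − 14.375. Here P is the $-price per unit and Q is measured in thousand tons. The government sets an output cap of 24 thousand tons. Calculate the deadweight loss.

$18.50 thousand

In inverse form: demand P = 36.25 − 0.004Q, supply P = 11.5 + 0.8Q.
Competitive equilibrium: 36.25 − 0.004Q = 11.5 + 0.8Q → Q* = 30.7836, P* = 36.1269.
At Q = 24: demand price = 36.25 − 0.004·24 = 36.154; supply price = 11.5 + 0.8·24 = 30.7.
ΔQ = 30.7836 − 24 = 6.7836; wedge = 36.154 − 30.7 = 5.454.
DWL = ½ × 6.7836 × 5.454 = $18.50 thousand.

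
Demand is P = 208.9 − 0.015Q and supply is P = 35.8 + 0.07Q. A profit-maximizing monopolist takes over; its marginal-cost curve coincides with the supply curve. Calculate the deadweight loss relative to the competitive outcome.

3965.77

Competitive equilibrium: 208.9 − 0.015Q = 35.8 + 0.07Q → Q* = 2036.4706, P* = 178.3529.
Marginal revenue: MR = 208.9 − 0.03Q. Set MR = MC: 208.9 − 0.03Q = 35.8 + 0.07Q → Q_m = 1731.
Price P_m = 208.9 − 0.015·1731 = 182.935; MC(Q_m) = 35.8 + 0.07·1731 = 156.97.
Competitive Q* = 2036.4706, so ΔQ = 305.4706; wedge = 182.935 − 156.97 = 25.965.
DWL = ½ × 305.4706 × 25.965 = 3965.77.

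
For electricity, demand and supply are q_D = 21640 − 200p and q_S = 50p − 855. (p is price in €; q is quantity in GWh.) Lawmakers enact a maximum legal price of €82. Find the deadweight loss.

€1990.01

In inverse form: demand p = 108.2 − 0.005q, supply p = 17.1 + 0.02q.
Competitive equilibrium: 108.2 − 0.005q = 17.1 + 0.02q → q* = 3644, p* = 89.98.
At the ceiling p = 82, quantity supplied = (82 − 17.1)/0.02 = 3245.
Willingness to pay at q' = 3245: 108.2 − 0.005·3245 = 91.975.
Δq = 3644 − 3245 = 399; wedge = 91.975 − 82 = 9.975.
Welfare loss = ½ × 399 × 9.975 = €1990.01.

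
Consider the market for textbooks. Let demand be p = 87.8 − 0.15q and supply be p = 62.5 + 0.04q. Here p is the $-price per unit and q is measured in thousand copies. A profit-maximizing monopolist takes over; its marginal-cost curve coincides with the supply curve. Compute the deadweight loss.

$327.86 thousand

Competitive equilibrium: 87.8 − 0.15q = 62.5 + 0.04q → q* = 133.15789, p* = 67.82632.
Marginal revenue: MR = 87.8 − 0.3q. Set MR = MC: 87.8 − 0.3q = 62.5 + 0.04q → q_m = 74.41176.
Price p_m = 87.8 − 0.15·74.41176 = 76.63824; MC(q_m) = 62.5 + 0.04·74.41176 = 65.47647.
Competitive q* = 133.15789, so Δq = 58.74613; wedge = 76.63824 − 65.47647 = 11.16177.
DWL = ½ × 58.74613 × 11.16177 = $327.86 thousand.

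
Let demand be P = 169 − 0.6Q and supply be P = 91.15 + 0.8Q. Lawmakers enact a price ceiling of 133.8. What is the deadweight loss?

3.69

Competitive equilibrium: 169 − 0.6Q = 91.15 + 0.8Q → Q* = 55.6071, P* = 135.6357.
At the ceiling P = 133.8, quantity supplied = (133.8 − 91.15)/0.8 = 53.3125.
Willingness to pay at Q' = 53.3125: 169 − 0.6·53.3125 = 137.0125.
ΔQ = 55.6071 − 53.3125 = 2.2946; wedge = 137.0125 − 133.8 = 3.2125.
Deadweight loss = ½ × 2.2946 × 3.2125 = 3.69.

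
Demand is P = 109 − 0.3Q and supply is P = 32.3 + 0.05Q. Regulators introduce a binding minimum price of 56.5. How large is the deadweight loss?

341

Competitive equilibrium: 109 − 0.3Q = 32.3 + 0.05Q → Q* = 219.1429, P* = 43.2571.
At the floor P = 56.5, quantity demanded = (109 − 56.5)/0.3 = 175.
Sellers' marginal cost at Q' = 175: 32.3 + 0.05·175 = 41.05.
ΔQ = 219.1429 − 175 = 44.1429; wedge = 56.5 − 41.05 = 15.45.
Deadweight loss = ½ × 44.1429 × 15.45 = 341.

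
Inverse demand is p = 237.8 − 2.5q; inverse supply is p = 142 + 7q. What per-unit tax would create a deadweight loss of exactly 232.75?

66.5

Competitive equilibrium: 237.8 − 2.5q = 142 + 7q → q* = 10.0842, p* = 212.5895.
A tax t gives Δq = t/9.5 and wedge t, so DWL = t²/19.
t²/19 = 232.75 → t² = 4422.25 → t = 66.5.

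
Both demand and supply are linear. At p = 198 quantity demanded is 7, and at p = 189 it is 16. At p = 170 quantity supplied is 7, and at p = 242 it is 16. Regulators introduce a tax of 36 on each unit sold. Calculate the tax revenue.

220

Demand slope = (189 − 198)/(16 − 7) = −1, so p = 205 − q.
Supply slope = (242 − 170)/(16 − 7) = 8, so p = 114 + 8q.
Competitive equilibrium: 205 − q = 114 + 8q → q* = 10.1111, p* = 194.8889.
With the tax, the buyer price exceeds the seller price by 36: (205 − q) − (114 + 8q) = 36 → q' = 6.1111.
Tax revenue = 36 × 6.1111 = 220.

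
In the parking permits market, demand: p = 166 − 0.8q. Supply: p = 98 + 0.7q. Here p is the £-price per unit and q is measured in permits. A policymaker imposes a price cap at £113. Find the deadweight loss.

£428.58

Competitive equilibrium: 166 − 0.8q = 98 + 0.7q → q* = 45.3333, p* = 129.7333.
At the ceiling p = 113, quantity supplied = (113 − 98)/0.7 = 21.4286.
Willingness to pay at q' = 21.4286: 166 − 0.8·21.4286 = 148.8571.
Δq = 45.3333 − 21.4286 = 23.9047; wedge = 148.8571 − 113 = 35.8571.
DWL = ½ × 23.9047 × 35.8571 = £428.58.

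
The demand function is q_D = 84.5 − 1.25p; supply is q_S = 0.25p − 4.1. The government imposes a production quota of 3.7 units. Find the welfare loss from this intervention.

116.48

In inverse form: demand p = 67.6 − 0.8q, supply p = 16.4 + 4q.
Competitive equilibrium: 67.6 − 0.8q = 16.4 + 4q → q* = 10.6667, p* = 59.0667.
At q = 3.7: demand price = 67.6 − 0.8·3.7 = 64.64; supply price = 16.4 + 4·3.7 = 31.2.
Δq = 10.6667 − 3.7 = 6.9667; wedge = 64.64 − 31.2 = 33.44.
Welfare loss = ½ × 6.9667 × 33.44 = 116.48.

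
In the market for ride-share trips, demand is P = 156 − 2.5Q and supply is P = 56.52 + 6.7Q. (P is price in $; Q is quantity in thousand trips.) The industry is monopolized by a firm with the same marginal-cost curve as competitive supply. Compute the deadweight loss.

$24.56 thousand

Competitive equilibrium: 156 − 2.5Q = 56.52 + 6.7Q → Q* = 10.813, P* = 128.9674.
Marginal revenue: MR = 156 − 5Q. Set MR = MC: 156 − 5Q = 56.52 + 6.7Q → Q_m = 8.5026.
Price P_m = 156 − 2.5·8.5026 = 134.7435; MC(Q_m) = 56.52 + 6.7·8.5026 = 113.4874.
Competitive Q* = 10.813, so ΔQ = 2.3104; wedge = 134.7435 − 113.4874 = 21.2561.
The triangle = ½ × 2.3104 × 21.2561 = $24.56 thousand.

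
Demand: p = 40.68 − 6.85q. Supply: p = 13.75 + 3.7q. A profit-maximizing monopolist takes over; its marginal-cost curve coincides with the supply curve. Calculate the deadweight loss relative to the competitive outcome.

Competitive equilibrium: 40.68 − 6.85q = 13.75 + 3.7q → q* = 2.5526, p* = 23.1946.
Marginal revenue: MR = 40.68 − 13.7q. Set MR = MC: 40.68 − 13.7q = 13.75 + 3.7q → q_m = 1.5477.
Price p_m = 40.68 − 6.85·1.5477 = 30.0783; MC(q_m) = 13.75 + 3.7·1.5477 = 19.4765.
Competitive q* = 2.5526, so Δq = 1.0049; wedge = 30.0783 − 19.4765 = 10.6018.
Deadweight loss = ½ × 1.0049 × 10.6018 = 5.33.

5.33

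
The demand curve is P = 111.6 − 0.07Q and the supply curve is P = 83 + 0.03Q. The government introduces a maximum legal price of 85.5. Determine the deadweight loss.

2053.69

Competitive equilibrium: 111.6 − 0.07Q = 83 + 0.03Q → Q* = 286, P* = 91.58.
At the ceiling P = 85.5, quantity supplied = (85.5 − 83)/0.03 = 83.3333.
Willingness to pay at Q' = 83.3333: 111.6 − 0.07·83.3333 = 105.7667.
ΔQ = 286 − 83.3333 = 202.6667; wedge = 105.7667 − 85.5 = 20.2667.
Deadweight loss = ½ × 202.6667 × 20.2667 = 2053.69.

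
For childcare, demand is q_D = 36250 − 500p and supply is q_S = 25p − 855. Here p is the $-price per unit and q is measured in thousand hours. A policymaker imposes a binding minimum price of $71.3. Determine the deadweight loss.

In inverse form: demand p = 72.5 − 0.002q, supply p = 34.2 + 0.04q.
Competitive equilibrium: 72.5 − 0.002q = 34.2 + 0.04q → q* = 911.9048, p* = 70.6762.
At the floor p = 71.3, quantity demanded = (72.5 − 71.3)/0.002 = 600.
Sellers' marginal cost at q' = 600: 34.2 + 0.04·600 = 58.2.
Δq = 911.9048 − 600 = 311.9048; wedge = 71.3 − 58.2 = 13.1.
The triangle = ½ × 311.9048 × 13.1 = $2042.98 thousand.

$2042.98 thousand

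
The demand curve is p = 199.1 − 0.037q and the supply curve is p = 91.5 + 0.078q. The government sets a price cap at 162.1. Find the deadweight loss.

53.57

Competitive equilibrium: 199.1 − 0.037q = 91.5 + 0.078q → q* = 935.6522, p* = 164.4809.
At the ceiling p = 162.1, quantity supplied = (162.1 − 91.5)/0.078 = 905.1282.
Willingness to pay at q' = 905.1282: 199.1 − 0.037·905.1282 = 165.6103.
Δq = 935.6522 − 905.1282 = 30.524; wedge = 165.6103 − 162.1 = 3.5103.
The triangle = ½ × 30.524 × 3.5103 = 53.57.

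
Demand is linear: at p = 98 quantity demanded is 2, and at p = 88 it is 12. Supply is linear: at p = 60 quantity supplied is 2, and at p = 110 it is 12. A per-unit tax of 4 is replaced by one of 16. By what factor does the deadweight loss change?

Demand slope = (88 − 98)/(12 − 2) = −1, so p = 100 − q.
Supply slope = (110 − 60)/(12 − 2) = 5, so p = 50 + 5q.
Competitive equilibrium: 100 − q = 50 + 5q → q* = 8.3333, p* = 91.6667.
For a per-unit tax t: Δq = t/6, so DWL = ½·t·(t/6) = t²/12.
At t = 4: DWL = 1.333. At t = 16: DWL = 21.333.
Ratio = (16/4)² = 16.

16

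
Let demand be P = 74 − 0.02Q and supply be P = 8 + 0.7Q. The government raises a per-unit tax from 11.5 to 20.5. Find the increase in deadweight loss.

Competitive equilibrium: 74 − 0.02Q = 8 + 0.7Q → Q* = 91.6667, P* = 72.1667.
For a per-unit tax t: ΔQ = t/0.72, so DWL = ½·t·(t/0.72) = t²/1.44.
At t = 11.5: DWL = 91.84. At t = 20.5: DWL = 291.84.
Increase = 291.84 − 91.84 = 200.

200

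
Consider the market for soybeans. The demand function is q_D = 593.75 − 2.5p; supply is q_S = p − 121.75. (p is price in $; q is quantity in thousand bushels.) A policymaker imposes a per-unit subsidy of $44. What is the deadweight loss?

In inverse form: demand p = 237.5 − 0.4q, supply p = 121.75 + q.
Competitive equilibrium: 237.5 − 0.4q = 121.75 + q → q* = 82.6786, p* = 204.4286.
The subsidy lowers effective supply by 44: p = 77.75 + q.
New quantity: 237.5 − 0.4q = 77.75 + q → q' = 114.1071.
Overproduction Δq = 114.1071 − 82.6786 = 31.4285; wedge = subsidy = 44.
Deadweight loss = ½ × 31.4285 × 44 = $691.43 thousand.

$691.43 thousand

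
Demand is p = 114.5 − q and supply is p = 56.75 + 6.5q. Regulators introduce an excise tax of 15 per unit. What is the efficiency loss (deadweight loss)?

15

Competitive equilibrium: 114.5 − q = 56.75 + 6.5q → q* = 7.7, p* = 106.8.
With the tax, the buyer price exceeds the seller price by 15: (114.5 − q) − (56.75 + 6.5q) = 15 → q' = 5.7.
Δq = 7.7 − 5.7 = 2; the wedge equals the tax, 15.
Deadweight loss = ½ × 2 × 15 = 15.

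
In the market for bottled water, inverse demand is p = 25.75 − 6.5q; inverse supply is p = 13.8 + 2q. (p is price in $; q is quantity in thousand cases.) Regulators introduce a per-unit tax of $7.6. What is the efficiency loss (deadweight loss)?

Competitive equilibrium: 25.75 − 6.5q = 13.8 + 2q → q* = 1.4059, p* = 16.6118.
With the tax, the buyer price exceeds the seller price by 7.6: (25.75 − 6.5q) − (13.8 + 2q) = 7.6 → q' = 0.5118.
Δq = 1.4059 − 0.5118 = 0.8941; the wedge equals the tax, 7.6.
DWL = ½ × 0.8941 × 7.6 = $3.40 thousand.

$3.40 thousand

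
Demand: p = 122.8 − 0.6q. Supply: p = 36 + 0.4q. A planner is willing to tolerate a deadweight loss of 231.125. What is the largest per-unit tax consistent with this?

21.5

Competitive equilibrium: 122.8 − 0.6q = 36 + 0.4q → q* = 86.8, p* = 70.72.
A tax t gives Δq = t/1 and wedge t, so DWL = t²/2.
t²/2 = 231.125 → t² = 462.25 → t = 21.5.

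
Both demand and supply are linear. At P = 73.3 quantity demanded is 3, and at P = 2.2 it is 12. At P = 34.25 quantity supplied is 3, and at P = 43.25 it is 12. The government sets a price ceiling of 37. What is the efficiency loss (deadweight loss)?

11.93

Demand slope = (2.2 − 73.3)/(12 − 3) = −7.9, so P = 97 − 7.9Q.
Supply slope = (43.25 − 34.25)/(12 − 3) = 1, so P = 31.25 + Q.
Competitive equilibrium: 97 − 7.9Q = 31.25 + Q → Q* = 7.3876, P* = 38.6376.
At the ceiling P = 37, quantity supplied = (37 − 31.25)/1 = 5.75.
Willingness to pay at Q' = 5.75: 97 − 7.9·5.75 = 51.575.
ΔQ = 7.3876 − 5.75 = 1.6376; wedge = 51.575 − 37 = 14.575.
The triangle = ½ × 1.6376 × 14.575 = 11.93.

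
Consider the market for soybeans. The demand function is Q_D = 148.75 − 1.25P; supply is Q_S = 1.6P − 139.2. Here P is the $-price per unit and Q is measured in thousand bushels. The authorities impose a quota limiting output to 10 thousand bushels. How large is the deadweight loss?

$110.55 thousand

In inverse form: demand P = 119 − 0.8Q, supply P = 87 + 0.625Q.
Competitive equilibrium: 119 − 0.8Q = 87 + 0.625Q → Q* = 22.4561, P* = 101.0351.
At Q = 10: demand price = 119 − 0.8·10 = 111; supply price = 87 + 0.625·10 = 93.25.
ΔQ = 22.4561 − 10 = 12.4561; wedge = 111 − 93.25 = 17.75.
DWL = ½ × 12.4561 × 17.75 = $110.55 thousand.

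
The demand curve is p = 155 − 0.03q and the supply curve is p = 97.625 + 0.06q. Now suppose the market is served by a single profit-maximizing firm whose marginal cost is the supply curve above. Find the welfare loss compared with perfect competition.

Competitive equilibrium: 155 − 0.03q = 97.625 + 0.06q → q* = 637.5, p* = 135.875.
Marginal revenue: MR = 155 − 0.06q. Set MR = MC: 155 − 0.06q = 97.625 + 0.06q → q_m = 478.125.
Price p_m = 155 − 0.03·478.125 = 140.6563; MC(q_m) = 97.625 + 0.06·478.125 = 126.3125.
Competitive q* = 637.5, so Δq = 159.375; wedge = 140.6563 − 126.3125 = 14.3438.
DWL = ½ × 159.375 × 14.3438 = 1143.02.

1143.02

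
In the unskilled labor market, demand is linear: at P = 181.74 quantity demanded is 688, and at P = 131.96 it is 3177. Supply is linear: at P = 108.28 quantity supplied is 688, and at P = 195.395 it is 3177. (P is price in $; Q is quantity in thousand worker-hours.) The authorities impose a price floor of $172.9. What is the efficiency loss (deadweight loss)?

$21961.11 thousand

Demand slope = (131.96 − 181.74)/(3177 − 688) = −0.02, so P = 195.5 − 0.02Q.
Supply slope = (195.395 − 108.28)/(3177 − 688) = 0.035, so P = 84.2 + 0.035Q.
Competitive equilibrium: 195.5 − 0.02Q = 84.2 + 0.035Q → Q* = 2023.6364, P* = 155.0273.
At the floor P = 172.9, quantity demanded = (195.5 − 172.9)/0.02 = 1130.
Sellers' marginal cost at Q' = 1130: 84.2 + 0.035·1130 = 123.75.
ΔQ = 2023.6364 − 1130 = 893.6364; wedge = 172.9 − 123.75 = 49.15.
The triangle = ½ × 893.6364 × 49.15 = $21961.11 thousand.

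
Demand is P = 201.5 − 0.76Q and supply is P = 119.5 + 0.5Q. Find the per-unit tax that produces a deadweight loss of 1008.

Competitive equilibrium: 201.5 − 0.76Q = 119.5 + 0.5Q → Q* = 65.0794, P* = 152.0397.
A tax t gives ΔQ = t/1.26 and wedge t, so DWL = t²/2.52.
t²/2.52 = 1008 → t² = 2540.16 → t = 50.4.

50.4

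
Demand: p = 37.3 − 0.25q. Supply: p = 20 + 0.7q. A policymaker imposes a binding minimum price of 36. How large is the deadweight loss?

80.41

Competitive equilibrium: 37.3 − 0.25q = 20 + 0.7q → q* = 18.21053, p* = 32.74737.
At the floor p = 36, quantity demanded = (37.3 − 36)/0.25 = 5.2.
Sellers' marginal cost at q' = 5.2: 20 + 0.7·5.2 = 23.64.
Δq = 18.21053 − 5.2 = 13.01053; wedge = 36 − 23.64 = 12.36.
DWL = ½ × 13.01053 × 12.36 = 80.41.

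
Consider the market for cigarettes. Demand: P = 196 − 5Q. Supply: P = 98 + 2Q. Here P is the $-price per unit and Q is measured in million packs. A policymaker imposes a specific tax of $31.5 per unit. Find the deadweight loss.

Competitive equilibrium: 196 − 5Q = 98 + 2Q → Q* = 14, P* = 126.
With the tax, the buyer price exceeds the seller price by 31.5: (196 − 5Q) − (98 + 2Q) = 31.5 → Q' = 9.5.
ΔQ = 14 − 9.5 = 4.5; the wedge equals the tax, 31.5.
Deadweight loss = ½ × 4.5 × 31.5 = $70.875 million.

$70.875 million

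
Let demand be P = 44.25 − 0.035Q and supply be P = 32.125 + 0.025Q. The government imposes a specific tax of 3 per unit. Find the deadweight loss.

75

Competitive equilibrium: 44.25 − 0.035Q = 32.125 + 0.025Q → Q* = 202.0833, P* = 37.1771.
With the tax, the buyer price exceeds the seller price by 3: (44.25 − 0.035Q) − (32.125 + 0.025Q) = 3 → Q' = 152.0833.
ΔQ = 202.0833 − 152.0833 = 50; the wedge equals the tax, 3.
Welfare loss = ½ × 50 × 3 = 75.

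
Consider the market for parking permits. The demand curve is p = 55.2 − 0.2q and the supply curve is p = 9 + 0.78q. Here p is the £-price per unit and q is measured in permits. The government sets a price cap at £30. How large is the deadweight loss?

Competitive equilibrium: 55.2 − 0.2q = 9 + 0.78q → q* = 47.1429, p* = 45.7714.
At the ceiling p = 30, quantity supplied = (30 − 9)/0.78 = 26.9231.
Willingness to pay at q' = 26.9231: 55.2 − 0.2·26.9231 = 49.8154.
Δq = 47.1429 − 26.9231 = 20.2198; wedge = 49.8154 − 30 = 19.8154.
Deadweight loss = ½ × 20.2198 × 19.8154 = £200.33.

£200.33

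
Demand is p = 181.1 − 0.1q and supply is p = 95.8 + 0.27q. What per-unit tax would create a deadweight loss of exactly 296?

14.8

Competitive equilibrium: 181.1 − 0.1q = 95.8 + 0.27q → q* = 230.5405, p* = 158.0459.
A tax t gives Δq = t/0.37 and wedge t, so DWL = t²/0.74.
t²/0.74 = 296 → t² = 219.04 → t = 14.8.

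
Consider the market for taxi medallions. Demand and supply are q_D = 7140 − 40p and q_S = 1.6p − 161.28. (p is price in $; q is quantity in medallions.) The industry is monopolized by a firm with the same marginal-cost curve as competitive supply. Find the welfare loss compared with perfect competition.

In inverse form: demand p = 178.5 − 0.025q, supply p = 100.8 + 0.625q.
Competitive equilibrium: 178.5 − 0.025q = 100.8 + 0.625q → q* = 119.5385, p* = 175.5115.
Marginal revenue: MR = 178.5 − 0.05q. Set MR = MC: 178.5 − 0.05q = 100.8 + 0.625q → q_m = 115.1111.
Price p_m = 178.5 − 0.025·115.1111 = 175.6222; MC(q_m) = 100.8 + 0.625·115.1111 = 172.7444.
Competitive q* = 119.5385, so Δq = 4.4274; wedge = 175.6222 − 172.7444 = 2.8778.
The triangle = ½ × 4.4274 × 2.8778 = $6.37.

$6.37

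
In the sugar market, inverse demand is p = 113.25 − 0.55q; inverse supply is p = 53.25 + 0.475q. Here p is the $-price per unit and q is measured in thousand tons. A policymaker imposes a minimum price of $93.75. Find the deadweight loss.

$273.05 thousand

Competitive equilibrium: 113.25 − 0.55q = 53.25 + 0.475q → q* = 58.5366, p* = 81.0549.
At the floor p = 93.75, quantity demanded = (113.25 − 93.75)/0.55 = 35.4545.
Sellers' marginal cost at q' = 35.4545: 53.25 + 0.475·35.4545 = 70.0909.
Δq = 58.5366 − 35.4545 = 23.0821; wedge = 93.75 − 70.0909 = 23.6591.
The triangle = ½ × 23.0821 × 23.6591 = $273.05 thousand.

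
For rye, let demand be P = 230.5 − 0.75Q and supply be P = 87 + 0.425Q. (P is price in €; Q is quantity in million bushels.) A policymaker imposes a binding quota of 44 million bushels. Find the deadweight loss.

€3586.06 million

Competitive equilibrium: 230.5 − 0.75Q = 87 + 0.425Q → Q* = 122.1277, P* = 138.9043.
At Q = 44: demand price = 230.5 − 0.75·44 = 197.5; supply price = 87 + 0.425·44 = 105.7.
ΔQ = 122.1277 − 44 = 78.1277; wedge = 197.5 − 105.7 = 91.8.
The triangle = ½ × 78.1277 × 91.8 = €3586.06 million.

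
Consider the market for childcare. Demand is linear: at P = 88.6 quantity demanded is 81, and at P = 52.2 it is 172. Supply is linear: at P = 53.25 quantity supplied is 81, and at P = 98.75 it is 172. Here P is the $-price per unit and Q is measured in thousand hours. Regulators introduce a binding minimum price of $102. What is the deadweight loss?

Demand slope = (52.2 − 88.6)/(172 − 81) = −0.4, so P = 121 − 0.4Q.
Supply slope = (98.75 − 53.25)/(172 − 81) = 0.5, so P = 12.75 + 0.5Q.
Competitive equilibrium: 121 − 0.4Q = 12.75 + 0.5Q → Q* = 120.2778, P* = 72.8889.
At the floor P = 102, quantity demanded = (121 − 102)/0.4 = 47.5.
Sellers' marginal cost at Q' = 47.5: 12.75 + 0.5·47.5 = 36.5.
ΔQ = 120.2778 − 47.5 = 72.7778; wedge = 102 − 36.5 = 65.5.
Welfare loss = ½ × 72.7778 × 65.5 = $2383.47 thousand.

$2383.47 thousand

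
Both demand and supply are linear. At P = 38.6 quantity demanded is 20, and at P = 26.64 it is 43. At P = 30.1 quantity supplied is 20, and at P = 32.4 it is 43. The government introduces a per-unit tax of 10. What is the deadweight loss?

80.65

Demand slope = (26.64 − 38.6)/(43 − 20) = −0.52, so P = 49 − 0.52Q.
Supply slope = (32.4 − 30.1)/(43 − 20) = 0.1, so P = 28.1 + 0.1Q.
Competitive equilibrium: 49 − 0.52Q = 28.1 + 0.1Q → Q* = 33.7097, P* = 31.471.
With the tax, the buyer price exceeds the seller price by 10: (49 − 0.52Q) − (28.1 + 0.1Q) = 10 → Q' = 17.5806.
ΔQ = 33.7097 − 17.5806 = 16.1291; the wedge equals the tax, 10.
Deadweight loss = ½ × 16.1291 × 10 = 80.65.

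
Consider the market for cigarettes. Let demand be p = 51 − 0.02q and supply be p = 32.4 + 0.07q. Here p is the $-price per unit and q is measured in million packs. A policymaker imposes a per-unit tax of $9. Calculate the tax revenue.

Competitive equilibrium: 51 − 0.02q = 32.4 + 0.07q → q* = 206.6667, p* = 46.8667.
With the tax, the buyer price exceeds the seller price by 9: (51 − 0.02q) − (32.4 + 0.07q) = 9 → q' = 106.6667.
Tax revenue = 9 × 106.6667 = $960 million.

$960 million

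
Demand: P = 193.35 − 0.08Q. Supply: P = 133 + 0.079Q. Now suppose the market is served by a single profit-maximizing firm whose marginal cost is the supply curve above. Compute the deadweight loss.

Competitive equilibrium: 193.35 − 0.08Q = 133 + 0.079Q → Q* = 379.5597, P* = 162.9852.
Marginal revenue: MR = 193.35 − 0.16Q. Set MR = MC: 193.35 − 0.16Q = 133 + 0.079Q → Q_m = 252.5105.
Price P_m = 193.35 − 0.08·252.5105 = 173.1492; MC(Q_m) = 133 + 0.079·252.5105 = 152.9483.
Competitive Q* = 379.5597, so ΔQ = 127.0492; wedge = 173.1492 − 152.9483 = 20.2009.
DWL = ½ × 127.0492 × 20.2009 = 1283.25.

1283.25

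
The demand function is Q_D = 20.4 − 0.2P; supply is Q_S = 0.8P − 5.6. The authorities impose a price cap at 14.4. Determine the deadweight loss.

269.12

In inverse form: demand P = 102 − 5Q, supply P = 7 + 1.25Q.
Competitive equilibrium: 102 − 5Q = 7 + 1.25Q → Q* = 15.2, P* = 26.
At the ceiling P = 14.4, quantity supplied = (14.4 − 7)/1.25 = 5.92.
Willingness to pay at Q' = 5.92: 102 − 5·5.92 = 72.4.
ΔQ = 15.2 − 5.92 = 9.28; wedge = 72.4 − 14.4 = 58.
DWL = ½ × 9.28 × 58 = 269.12.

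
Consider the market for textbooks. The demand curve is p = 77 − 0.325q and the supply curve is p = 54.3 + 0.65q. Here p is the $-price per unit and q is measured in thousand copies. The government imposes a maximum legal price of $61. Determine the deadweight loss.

Competitive equilibrium: 77 − 0.325q = 54.3 + 0.65q → q* = 23.2821, p* = 69.4333.
At the ceiling p = 61, quantity supplied = (61 − 54.3)/0.65 = 10.3077.
Willingness to pay at q' = 10.3077: 77 − 0.325·10.3077 = 73.65.
Δq = 23.2821 − 10.3077 = 12.9744; wedge = 73.65 − 61 = 12.65.
Welfare loss = ½ × 12.9744 × 12.65 = $82.06 thousand.

$82.06 thousand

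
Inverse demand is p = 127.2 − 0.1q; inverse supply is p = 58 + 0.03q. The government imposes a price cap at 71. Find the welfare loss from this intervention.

Competitive equilibrium: 127.2 − 0.1q = 58 + 0.03q → q* = 532.3077, p* = 73.9692.
At the ceiling p = 71, quantity supplied = (71 − 58)/0.03 = 433.3333.
Willingness to pay at q' = 433.3333: 127.2 − 0.1·433.3333 = 83.8667.
Δq = 532.3077 − 433.3333 = 98.9744; wedge = 83.8667 − 71 = 12.8667.
DWL = ½ × 98.9744 × 12.8667 = 636.74.

636.74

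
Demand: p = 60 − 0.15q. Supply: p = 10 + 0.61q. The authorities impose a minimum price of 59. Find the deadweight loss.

1328.29

Competitive equilibrium: 60 − 0.15q = 10 + 0.61q → q* = 65.7895, p* = 50.1316.
At the floor p = 59, quantity demanded = (60 − 59)/0.15 = 6.6667.
Sellers' marginal cost at q' = 6.6667: 10 + 0.61·6.6667 = 14.0667.
Δq = 65.7895 − 6.6667 = 59.1228; wedge = 59 − 14.0667 = 44.9333.
The triangle = ½ × 59.1228 × 44.9333 = 1328.29.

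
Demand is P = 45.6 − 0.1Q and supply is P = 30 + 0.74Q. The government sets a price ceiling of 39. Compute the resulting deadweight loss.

17.25

Competitive equilibrium: 45.6 − 0.1Q = 30 + 0.74Q → Q* = 18.5714, P* = 43.7429.
At the ceiling P = 39, quantity supplied = (39 − 30)/0.74 = 12.1622.
Willingness to pay at Q' = 12.1622: 45.6 − 0.1·12.1622 = 44.3838.
ΔQ = 18.5714 − 12.1622 = 6.4092; wedge = 44.3838 − 39 = 5.3838.
Deadweight loss = ½ × 6.4092 × 5.3838 = 17.25.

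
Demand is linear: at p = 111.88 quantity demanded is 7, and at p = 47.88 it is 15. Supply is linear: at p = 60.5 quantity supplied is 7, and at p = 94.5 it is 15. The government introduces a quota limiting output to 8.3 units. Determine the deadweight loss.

Demand slope = (47.88 − 111.88)/(15 − 7) = −8, so p = 167.88 − 8q.
Supply slope = (94.5 − 60.5)/(15 − 7) = 4.25, so p = 30.75 + 4.25q.
Competitive equilibrium: 167.88 − 8q = 30.75 + 4.25q → q* = 11.1943, p* = 78.3257.
At q = 8.3: demand price = 167.88 − 8·8.3 = 101.48; supply price = 30.75 + 4.25·8.3 = 66.025.
Δq = 11.1943 − 8.3 = 2.8943; wedge = 101.48 − 66.025 = 35.455.
Deadweight loss = ½ × 2.8943 × 35.455 = 51.31.

51.31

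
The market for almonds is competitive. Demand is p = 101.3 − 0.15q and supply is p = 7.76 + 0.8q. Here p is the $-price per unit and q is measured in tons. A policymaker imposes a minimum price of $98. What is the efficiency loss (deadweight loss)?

Competitive equilibrium: 101.3 − 0.15q = 7.76 + 0.8q → q* = 98.4632, p* = 86.5305.
At the floor p = 98, quantity demanded = (101.3 − 98)/0.15 = 22.
Sellers' marginal cost at q' = 22: 7.76 + 0.8·22 = 25.36.
Δq = 98.4632 − 22 = 76.4632; wedge = 98 − 25.36 = 72.64.
Welfare loss = ½ × 76.4632 × 72.64 = $2777.14.

$2777.14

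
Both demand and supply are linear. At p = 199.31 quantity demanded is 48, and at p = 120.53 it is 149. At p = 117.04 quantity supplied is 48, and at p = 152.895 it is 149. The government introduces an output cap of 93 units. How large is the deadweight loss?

428.69

Demand slope = (120.53 − 199.31)/(149 − 48) = −0.78, so p = 236.75 − 0.78q.
Supply slope = (152.895 − 117.04)/(149 − 48) = 0.355, so p = 100 + 0.355q.
Competitive equilibrium: 236.75 − 0.78q = 100 + 0.355q → q* = 120.4846, p* = 142.772.
At q = 93: demand price = 236.75 − 0.78·93 = 164.21; supply price = 100 + 0.355·93 = 133.015.
Δq = 120.4846 − 93 = 27.4846; wedge = 164.21 − 133.015 = 31.195.
Deadweight loss = ½ × 27.4846 × 31.195 = 428.69.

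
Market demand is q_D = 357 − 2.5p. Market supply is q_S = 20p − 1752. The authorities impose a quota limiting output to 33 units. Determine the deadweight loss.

In inverse form: demand p = 142.8 − 0.4q, supply p = 87.6 + 0.05q.
Competitive equilibrium: 142.8 − 0.4q = 87.6 + 0.05q → q* = 122.66667, p* = 93.73333.
At q = 33: demand price = 142.8 − 0.4·33 = 129.6; supply price = 87.6 + 0.05·33 = 89.25.
Δq = 122.66667 − 33 = 89.66667; wedge = 129.6 − 89.25 = 40.35.
Welfare loss = ½ × 89.66667 × 40.35 = 1809.025.

1809.025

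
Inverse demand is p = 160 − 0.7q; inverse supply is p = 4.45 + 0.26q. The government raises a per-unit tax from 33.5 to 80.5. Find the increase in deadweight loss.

2790.625

Competitive equilibrium: 160 − 0.7q = 4.45 + 0.26q → q* = 162.0313, p* = 46.5781.
For a per-unit tax t: Δq = t/0.96, so DWL = ½·t·(t/0.96) = t²/1.92.
At t = 33.5: DWL = 584.505. At t = 80.5: DWL = 3375.13.
Increase = 3375.13 − 584.505 = 2790.625.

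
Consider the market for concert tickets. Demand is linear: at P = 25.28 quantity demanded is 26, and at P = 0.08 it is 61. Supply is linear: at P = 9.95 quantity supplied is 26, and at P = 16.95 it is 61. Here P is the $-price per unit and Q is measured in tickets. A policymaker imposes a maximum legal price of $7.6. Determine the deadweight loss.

$371.36

Demand slope = (0.08 − 25.28)/(61 − 26) = −0.72, so P = 44 − 0.72Q.
Supply slope = (16.95 − 9.95)/(61 − 26) = 0.2, so P = 4.75 + 0.2Q.
Competitive equilibrium: 44 − 0.72Q = 4.75 + 0.2Q → Q* = 42.663, P* = 13.2826.
At the ceiling P = 7.6, quantity supplied = (7.6 − 4.75)/0.2 = 14.25.
Willingness to pay at Q' = 14.25: 44 − 0.72·14.25 = 33.74.
ΔQ = 42.663 − 14.25 = 28.413; wedge = 33.74 − 7.6 = 26.14.
Welfare loss = ½ × 28.413 × 26.14 = $371.36.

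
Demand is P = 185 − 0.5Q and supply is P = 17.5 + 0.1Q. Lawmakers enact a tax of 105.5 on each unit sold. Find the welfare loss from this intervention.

Competitive equilibrium: 185 − 0.5Q = 17.5 + 0.1Q → Q* = 279.1667, P* = 45.4167.
With the tax, the buyer price exceeds the seller price by 105.5: (185 − 0.5Q) − (17.5 + 0.1Q) = 105.5 → Q' = 103.3333.
ΔQ = 279.1667 − 103.3333 = 175.8334; the wedge equals the tax, 105.5.
DWL = ½ × 175.8334 × 105.5 = 9275.21.

9275.21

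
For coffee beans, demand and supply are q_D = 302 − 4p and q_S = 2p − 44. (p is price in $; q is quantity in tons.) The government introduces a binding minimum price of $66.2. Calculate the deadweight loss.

$436.91

In inverse form: demand p = 75.5 − 0.25q, supply p = 22 + 0.5q.
Competitive equilibrium: 75.5 − 0.25q = 22 + 0.5q → q* = 71.3333, p* = 57.6667.
At the floor p = 66.2, quantity demanded = (75.5 − 66.2)/0.25 = 37.2.
Sellers' marginal cost at q' = 37.2: 22 + 0.5·37.2 = 40.6.
Δq = 71.3333 − 37.2 = 34.1333; wedge = 66.2 − 40.6 = 25.6.
DWL = ½ × 34.1333 × 25.6 = $436.91.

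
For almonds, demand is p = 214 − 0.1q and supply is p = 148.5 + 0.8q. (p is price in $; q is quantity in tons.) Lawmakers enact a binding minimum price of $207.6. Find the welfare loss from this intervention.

$34.67

Competitive equilibrium: 214 − 0.1q = 148.5 + 0.8q → q* = 72.7778, p* = 206.7222.
At the floor p = 207.6, quantity demanded = (214 − 207.6)/0.1 = 64.
Sellers' marginal cost at q' = 64: 148.5 + 0.8·64 = 199.7.
Δq = 72.7778 − 64 = 8.7778; wedge = 207.6 − 199.7 = 7.9.
Deadweight loss = ½ × 8.7778 × 7.9 = $34.67.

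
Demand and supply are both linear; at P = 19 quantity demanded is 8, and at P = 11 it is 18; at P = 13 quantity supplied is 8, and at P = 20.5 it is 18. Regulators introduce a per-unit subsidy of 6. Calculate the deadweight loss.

11.61

Demand slope = (11 − 19)/(18 − 8) = −0.8, so P = 25.4 − 0.8Q.
Supply slope = (20.5 − 13)/(18 − 8) = 0.75, so P = 7 + 0.75Q.
Competitive equilibrium: 25.4 − 0.8Q = 7 + 0.75Q → Q* = 11.871, P* = 15.9032.
The subsidy lowers effective supply by 6: P = 1 + 0.75Q.
New quantity: 25.4 − 0.8Q = 1 + 0.75Q → Q' = 15.7419.
Overproduction ΔQ = 15.7419 − 11.871 = 3.8709; wedge = subsidy = 6.
Welfare loss = ½ × 3.8709 × 6 = 11.61.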